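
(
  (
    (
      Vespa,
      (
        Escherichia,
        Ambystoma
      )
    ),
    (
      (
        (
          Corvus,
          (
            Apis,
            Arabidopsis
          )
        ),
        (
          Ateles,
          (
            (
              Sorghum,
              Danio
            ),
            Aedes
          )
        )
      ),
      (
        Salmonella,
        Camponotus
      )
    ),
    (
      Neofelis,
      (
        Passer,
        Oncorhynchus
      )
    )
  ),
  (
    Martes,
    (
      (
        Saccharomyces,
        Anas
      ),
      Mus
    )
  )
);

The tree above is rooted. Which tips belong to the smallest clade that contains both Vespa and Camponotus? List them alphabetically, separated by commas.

Aedes, Ambystoma, Apis, Arabidopsis, Ateles, Camponotus, Corvus, Danio, Escherichia, Neofelis, Oncorhynchus, Passer, Salmonella, Sorghum, Vespa

Tracing Vespa: it sits inside (Vespa,(Escherichia,Ambystoma)).
Tracing Camponotus: it sits inside (Salmonella,Camponotus).
The smallest clade enclosing both is ((Vespa,(Escherichia,Ambystoma)),(((Corvus,(Apis,Arabidopsis)),(Ateles,((Sorghum,Danio),Aedes))),(Salmonella,Camponotus)),(Neofelis,(Passer,Oncorhynchus))); the answer is its 15 terminal taxa in alphabetical order.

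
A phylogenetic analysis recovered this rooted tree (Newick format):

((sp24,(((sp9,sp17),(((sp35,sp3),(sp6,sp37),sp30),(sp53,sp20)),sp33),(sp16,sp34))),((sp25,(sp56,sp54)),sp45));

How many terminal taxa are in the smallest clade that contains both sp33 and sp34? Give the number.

12

The MRCA of sp33 and sp34 is the node subtending (((sp9,sp17),(((sp35,sp3),(sp6,sp37),sp30),(sp53,sp20)),sp33),(sp16,sp34)).
That clade contains 12 terminal taxa: sp16, sp17, sp20, sp3, sp30, sp33, sp34, sp35, sp37, sp53, sp6, sp9.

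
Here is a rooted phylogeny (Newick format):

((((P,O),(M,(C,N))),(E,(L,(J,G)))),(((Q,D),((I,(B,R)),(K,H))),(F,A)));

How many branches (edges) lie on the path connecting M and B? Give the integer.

10

The MRCA of M and B is the root of the tree.
From M up to that node: 4 branches. From B up to the same node: 6 branches. Total: 4 + 6 = 10.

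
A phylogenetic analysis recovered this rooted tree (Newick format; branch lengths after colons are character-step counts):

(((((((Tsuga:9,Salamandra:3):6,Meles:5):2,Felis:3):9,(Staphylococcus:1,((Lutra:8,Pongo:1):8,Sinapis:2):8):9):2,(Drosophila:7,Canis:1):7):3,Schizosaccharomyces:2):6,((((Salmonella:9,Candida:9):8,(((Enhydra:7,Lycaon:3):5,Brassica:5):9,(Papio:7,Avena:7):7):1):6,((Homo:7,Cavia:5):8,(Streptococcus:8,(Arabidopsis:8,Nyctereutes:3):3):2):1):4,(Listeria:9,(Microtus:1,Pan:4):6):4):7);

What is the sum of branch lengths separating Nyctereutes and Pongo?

57

The path runs Nyctereutes → … → MRCA → … → Pongo; the MRCA is the root of the tree.
Branch lengths along that path: 3 + 3 + 2 + 1 + 4 + 7 + 6 + 3 + 2 + 9 + 8 + 8 + 1 = 57.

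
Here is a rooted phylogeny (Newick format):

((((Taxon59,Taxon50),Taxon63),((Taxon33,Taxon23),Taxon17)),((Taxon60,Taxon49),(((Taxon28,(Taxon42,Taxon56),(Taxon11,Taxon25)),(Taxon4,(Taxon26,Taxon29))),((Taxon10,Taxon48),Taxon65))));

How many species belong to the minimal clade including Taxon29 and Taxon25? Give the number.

The MRCA of Taxon29 and Taxon25 is the node subtending ((Taxon28,(Taxon42,Taxon56),(Taxon11,Taxon25)),(Taxon4,(Taxon26,Taxon29))).
That clade contains 8 terminal taxa: Taxon11, Taxon25, Taxon26, Taxon28, Taxon29, Taxon4, Taxon42, Taxon56.

8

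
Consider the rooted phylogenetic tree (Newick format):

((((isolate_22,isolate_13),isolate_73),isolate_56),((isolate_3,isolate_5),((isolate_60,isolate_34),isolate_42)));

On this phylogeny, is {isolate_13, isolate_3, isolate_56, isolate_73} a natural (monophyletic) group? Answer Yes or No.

No

The MRCA of the listed taxa is the root, so the smallest clade containing them is the whole tree.
That clade also contains isolate_22, isolate_34, isolate_42, isolate_5, isolate_60, which are not in the proposed group, so the group is not monophyletic.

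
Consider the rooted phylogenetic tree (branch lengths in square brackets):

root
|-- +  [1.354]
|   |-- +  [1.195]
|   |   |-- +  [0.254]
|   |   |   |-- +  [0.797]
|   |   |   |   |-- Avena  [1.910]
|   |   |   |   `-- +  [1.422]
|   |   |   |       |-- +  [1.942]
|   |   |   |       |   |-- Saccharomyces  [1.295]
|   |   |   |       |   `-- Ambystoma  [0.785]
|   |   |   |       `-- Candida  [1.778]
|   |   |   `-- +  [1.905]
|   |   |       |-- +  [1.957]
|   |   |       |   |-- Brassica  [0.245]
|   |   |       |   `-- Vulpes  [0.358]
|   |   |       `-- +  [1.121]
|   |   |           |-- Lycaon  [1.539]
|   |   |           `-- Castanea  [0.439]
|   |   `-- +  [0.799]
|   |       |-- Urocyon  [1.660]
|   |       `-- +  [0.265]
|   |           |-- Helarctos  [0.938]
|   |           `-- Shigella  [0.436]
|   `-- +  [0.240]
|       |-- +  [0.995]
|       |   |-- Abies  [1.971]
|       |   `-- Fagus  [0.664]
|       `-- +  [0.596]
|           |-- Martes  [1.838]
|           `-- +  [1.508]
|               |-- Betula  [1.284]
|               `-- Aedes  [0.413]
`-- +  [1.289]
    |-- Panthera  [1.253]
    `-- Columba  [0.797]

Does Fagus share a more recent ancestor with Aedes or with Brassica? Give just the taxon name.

The MRCA of Fagus and Aedes subtends ((Abies,Fagus),(Martes,(Betula,Aedes))) (5 taxa).
The MRCA of Fagus and Brassica subtends ((((Avena,((Saccharomyces,Ambystoma),Candida)),((Brassica,Vulpes),(Lycaon,Castanea))),(Urocyon,(Helarctos,Shigella))),((Abies,Fagus),(Martes,(Betula,Aedes)))) (16 taxa).
The first is nested inside the second, so Fagus shares a more recent common ancestor with Aedes.

Aedes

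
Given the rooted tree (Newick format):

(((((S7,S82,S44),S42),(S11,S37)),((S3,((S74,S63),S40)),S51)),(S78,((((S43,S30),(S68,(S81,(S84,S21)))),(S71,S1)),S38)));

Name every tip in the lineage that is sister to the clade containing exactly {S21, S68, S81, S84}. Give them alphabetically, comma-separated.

The clade containing exactly {S21, S68, S81, S84} attaches to the tree at the node subtending ((S43,S30),(S68,(S81,(S84,S21)))).
The other lineage descending from that same node — the sister group — is (S43,S30); its 2 tips in alphabetical order are the answer.

S30, S43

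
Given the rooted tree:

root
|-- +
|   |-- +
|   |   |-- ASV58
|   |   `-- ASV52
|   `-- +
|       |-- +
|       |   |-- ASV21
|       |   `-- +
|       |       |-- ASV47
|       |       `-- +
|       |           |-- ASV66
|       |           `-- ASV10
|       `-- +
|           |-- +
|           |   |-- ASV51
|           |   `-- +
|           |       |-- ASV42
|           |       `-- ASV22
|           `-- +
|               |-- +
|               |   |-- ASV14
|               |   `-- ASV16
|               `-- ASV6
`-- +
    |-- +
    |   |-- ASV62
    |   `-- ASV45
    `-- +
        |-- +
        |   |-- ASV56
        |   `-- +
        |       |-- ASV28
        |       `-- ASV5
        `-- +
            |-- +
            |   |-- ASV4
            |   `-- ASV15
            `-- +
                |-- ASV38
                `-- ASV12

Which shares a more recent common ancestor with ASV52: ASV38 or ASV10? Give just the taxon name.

ASV10

The MRCA of ASV52 and ASV10 subtends ((ASV58,ASV52),((ASV21,(ASV47,(ASV66,ASV10))),((ASV51,(ASV42,ASV22)),((ASV14,ASV16),ASV6)))) (12 taxa).
The MRCA of ASV52 and ASV38 is the root, subtending the entire tree (21 taxa).
The first is nested inside the second, so ASV52 shares a more recent common ancestor with ASV10.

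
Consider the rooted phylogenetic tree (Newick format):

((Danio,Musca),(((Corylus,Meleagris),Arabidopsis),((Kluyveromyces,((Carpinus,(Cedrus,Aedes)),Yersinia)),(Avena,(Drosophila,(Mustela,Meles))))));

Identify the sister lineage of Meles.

Mustela

Meles attaches to the tree at the node subtending (Mustela,Meles).
The other lineage descending from that same node — the sister group — is the single tip Mustela.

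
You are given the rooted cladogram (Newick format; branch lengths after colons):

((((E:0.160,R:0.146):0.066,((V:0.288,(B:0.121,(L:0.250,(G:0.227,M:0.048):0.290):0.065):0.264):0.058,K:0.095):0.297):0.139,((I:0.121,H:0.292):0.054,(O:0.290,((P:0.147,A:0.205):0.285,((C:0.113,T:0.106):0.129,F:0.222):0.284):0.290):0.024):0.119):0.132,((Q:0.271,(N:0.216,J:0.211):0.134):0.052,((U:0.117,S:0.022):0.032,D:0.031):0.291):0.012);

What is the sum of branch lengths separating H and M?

1.626

The path runs H → … → MRCA → … → M; the MRCA is the node subtending (((E,R),((V,(B,(L,(G,M)))),K)),((I,H),(O,((P,A),((C,T),F))))).
Branch lengths along that path: 0.292 + 0.054 + 0.119 + 0.139 + 0.297 + 0.058 + 0.264 + 0.065 + 0.290 + 0.048 = 1.626.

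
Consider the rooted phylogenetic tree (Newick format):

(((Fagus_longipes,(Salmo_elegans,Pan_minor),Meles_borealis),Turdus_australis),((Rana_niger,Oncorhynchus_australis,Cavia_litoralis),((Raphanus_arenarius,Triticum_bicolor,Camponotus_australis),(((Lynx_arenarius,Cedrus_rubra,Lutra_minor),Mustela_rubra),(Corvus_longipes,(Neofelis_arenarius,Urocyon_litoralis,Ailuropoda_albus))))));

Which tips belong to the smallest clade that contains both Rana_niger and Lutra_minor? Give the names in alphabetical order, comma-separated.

Tracing Rana_niger: it sits inside (Rana_niger,Oncorhynchus_australis,Cavia_litoralis).
Tracing Lutra_minor: it sits inside (Lynx_arenarius,Cedrus_rubra,Lutra_minor).
The smallest clade enclosing both is ((Rana_niger,Oncorhynchus_australis,Cavia_litoralis),((Raphanus_arenarius,Triticum_bicolor,Camponotus_australis),(((Lynx_arenarius,Cedrus_rubra,Lutra_minor),Mustela_rubra),(Corvus_longipes,(Neofelis_arenarius,Urocyon_litoralis,Ailuropoda_albus))))); the answer is its 14 terminal taxa in alphabetical order.

Ailuropoda_albus, Camponotus_australis, Cavia_litoralis, Cedrus_rubra, Corvus_longipes, Lutra_minor, Lynx_arenarius, Mustela_rubra, Neofelis_arenarius, Oncorhynchus_australis, Rana_niger, Raphanus_arenarius, Triticum_bicolor, Urocyon_litoralis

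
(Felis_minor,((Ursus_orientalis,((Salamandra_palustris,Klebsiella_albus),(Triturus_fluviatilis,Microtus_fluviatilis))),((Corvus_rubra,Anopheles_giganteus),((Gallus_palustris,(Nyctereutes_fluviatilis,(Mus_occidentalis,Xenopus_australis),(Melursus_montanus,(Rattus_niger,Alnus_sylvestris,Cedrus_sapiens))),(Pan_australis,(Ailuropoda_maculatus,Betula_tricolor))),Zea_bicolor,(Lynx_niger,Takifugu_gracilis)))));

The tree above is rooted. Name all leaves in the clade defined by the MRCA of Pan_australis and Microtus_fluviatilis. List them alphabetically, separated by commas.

Ailuropoda_maculatus, Alnus_sylvestris, Anopheles_giganteus, Betula_tricolor, Cedrus_sapiens, Corvus_rubra, Gallus_palustris, Klebsiella_albus, Lynx_niger, Melursus_montanus, Microtus_fluviatilis, Mus_occidentalis, Nyctereutes_fluviatilis, Pan_australis, Rattus_niger, Salamandra_palustris, Takifugu_gracilis, Triturus_fluviatilis, Ursus_orientalis, Xenopus_australis, Zea_bicolor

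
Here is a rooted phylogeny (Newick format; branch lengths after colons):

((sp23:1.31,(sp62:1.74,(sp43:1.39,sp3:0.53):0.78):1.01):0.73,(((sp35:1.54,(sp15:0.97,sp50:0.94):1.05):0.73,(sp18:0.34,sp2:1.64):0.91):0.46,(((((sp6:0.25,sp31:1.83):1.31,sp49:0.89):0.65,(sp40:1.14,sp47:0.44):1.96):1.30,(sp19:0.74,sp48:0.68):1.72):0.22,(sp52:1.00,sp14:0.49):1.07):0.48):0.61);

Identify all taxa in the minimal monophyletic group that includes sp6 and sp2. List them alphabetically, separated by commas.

Tracing sp6: it sits inside (sp6,sp31).
Tracing sp2: it sits inside (sp18,sp2).
The smallest clade enclosing both is (((sp35,(sp15,sp50)),(sp18,sp2)),(((((sp6,sp31),sp49),(sp40,sp47)),(sp19,sp48)),(sp52,sp14))); the answer is its 14 terminal taxa in alphabetical order.

sp14, sp15, sp18, sp19, sp2, sp31, sp35, sp40, sp47, sp48, sp49, sp50, sp52, sp6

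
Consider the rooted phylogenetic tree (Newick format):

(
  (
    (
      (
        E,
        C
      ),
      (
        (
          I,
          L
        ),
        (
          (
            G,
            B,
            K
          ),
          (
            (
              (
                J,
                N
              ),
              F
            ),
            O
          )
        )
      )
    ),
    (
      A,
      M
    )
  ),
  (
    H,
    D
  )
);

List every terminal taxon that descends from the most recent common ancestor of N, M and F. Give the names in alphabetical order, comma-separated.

Tracing N: it sits inside (J,N).
Tracing M: it sits inside (A,M).
Tracing F: it sits inside ((J,N),F).
The smallest clade enclosing all 3 is (((E,C),((I,L),((G,B,K),(((J,N),F),O)))),(A,M)); the answer is its 13 terminal taxa in alphabetical order.

A, B, C, E, F, G, I, J, K, L, M, N, O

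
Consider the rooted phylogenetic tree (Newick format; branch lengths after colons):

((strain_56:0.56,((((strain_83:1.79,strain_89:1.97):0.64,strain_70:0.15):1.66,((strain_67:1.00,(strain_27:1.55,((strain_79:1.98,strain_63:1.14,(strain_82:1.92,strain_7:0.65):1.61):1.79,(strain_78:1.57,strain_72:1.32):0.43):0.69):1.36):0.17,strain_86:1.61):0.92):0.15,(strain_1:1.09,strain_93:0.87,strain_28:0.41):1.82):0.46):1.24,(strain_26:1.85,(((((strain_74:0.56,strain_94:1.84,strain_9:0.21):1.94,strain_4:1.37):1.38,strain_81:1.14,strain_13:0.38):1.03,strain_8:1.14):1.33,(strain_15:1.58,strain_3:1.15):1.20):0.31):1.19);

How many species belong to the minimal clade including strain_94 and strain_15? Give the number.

The MRCA of strain_94 and strain_15 is the node subtending (((((strain_74,strain_94,strain_9),strain_4),strain_81,strain_13),strain_8),(strain_15,strain_3)).
That clade contains 9 terminal taxa: strain_13, strain_15, strain_3, strain_4, strain_74, strain_8, strain_81, strain_9, strain_94.

9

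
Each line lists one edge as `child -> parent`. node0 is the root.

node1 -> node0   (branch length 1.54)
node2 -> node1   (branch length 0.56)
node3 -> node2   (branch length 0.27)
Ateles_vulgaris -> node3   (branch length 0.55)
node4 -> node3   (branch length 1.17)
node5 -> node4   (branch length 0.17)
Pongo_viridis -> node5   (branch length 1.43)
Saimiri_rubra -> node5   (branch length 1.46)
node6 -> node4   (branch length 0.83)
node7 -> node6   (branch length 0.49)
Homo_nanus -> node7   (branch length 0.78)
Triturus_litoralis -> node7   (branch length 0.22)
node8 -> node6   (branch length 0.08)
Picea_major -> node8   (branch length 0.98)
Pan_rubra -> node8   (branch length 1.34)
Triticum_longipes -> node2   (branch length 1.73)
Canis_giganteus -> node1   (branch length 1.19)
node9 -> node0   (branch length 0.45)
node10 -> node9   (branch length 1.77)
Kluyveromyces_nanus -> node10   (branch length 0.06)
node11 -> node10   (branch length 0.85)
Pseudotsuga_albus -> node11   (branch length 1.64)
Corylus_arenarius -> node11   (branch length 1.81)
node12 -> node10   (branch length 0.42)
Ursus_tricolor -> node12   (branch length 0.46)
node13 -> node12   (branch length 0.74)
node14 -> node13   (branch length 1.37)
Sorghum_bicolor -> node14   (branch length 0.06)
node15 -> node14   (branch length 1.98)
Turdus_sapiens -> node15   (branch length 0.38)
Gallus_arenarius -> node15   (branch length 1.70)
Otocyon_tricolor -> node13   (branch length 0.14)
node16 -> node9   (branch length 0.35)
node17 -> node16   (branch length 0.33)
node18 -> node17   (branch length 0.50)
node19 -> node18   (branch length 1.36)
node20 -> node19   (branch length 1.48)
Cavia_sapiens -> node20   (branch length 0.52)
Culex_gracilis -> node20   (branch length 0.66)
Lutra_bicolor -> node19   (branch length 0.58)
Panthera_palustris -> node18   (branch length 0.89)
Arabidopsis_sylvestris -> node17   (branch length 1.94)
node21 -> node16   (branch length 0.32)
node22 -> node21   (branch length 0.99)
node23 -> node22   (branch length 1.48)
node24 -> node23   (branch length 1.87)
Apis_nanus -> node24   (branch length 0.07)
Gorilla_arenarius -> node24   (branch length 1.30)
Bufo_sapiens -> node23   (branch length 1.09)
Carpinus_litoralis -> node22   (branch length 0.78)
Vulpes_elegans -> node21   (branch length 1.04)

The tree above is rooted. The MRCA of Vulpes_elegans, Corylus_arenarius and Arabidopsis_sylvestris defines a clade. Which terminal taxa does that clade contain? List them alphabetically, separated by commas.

Tracing Vulpes_elegans: it sits inside ((((Apis_nanus,Gorilla_arenarius),Bufo_sapiens),Carpinus_litoralis),Vulpes_elegans).
Tracing Corylus_arenarius: it sits inside (Pseudotsuga_albus,Corylus_arenarius).
Tracing Arabidopsis_sylvestris: it sits inside ((((Cavia_sapiens,Culex_gracilis),Lutra_bicolor),Panthera_palustris),Arabidopsis_sylvestris).
The smallest clade enclosing all 3 is ((Kluyveromyces_nanus,(Pseudotsuga_albus,Corylus_arenarius),(Ursus_tricolor,((Sorghum_bicolor,(Turdus_sapiens,Gallus_arenarius)),Otocyon_tricolor))),(((((Cavia_sapiens,Culex_gracilis),Lutra_bicolor),Panthera_palustris),Arabidopsis_sylvestris),((((Apis_nanus,Gorilla_arenarius),Bufo_sapiens),Carpinus_litoralis),Vulpes_elegans))); the answer is its 18 terminal taxa in alphabetical order.

Apis_nanus, Arabidopsis_sylvestris, Bufo_sapiens, Carpinus_litoralis, Cavia_sapiens, Corylus_arenarius, Culex_gracilis, Gallus_arenarius, Gorilla_arenarius, Kluyveromyces_nanus, Lutra_bicolor, Otocyon_tricolor, Panthera_palustris, Pseudotsuga_albus, Sorghum_bicolor, Turdus_sapiens, Ursus_tricolor, Vulpes_elegans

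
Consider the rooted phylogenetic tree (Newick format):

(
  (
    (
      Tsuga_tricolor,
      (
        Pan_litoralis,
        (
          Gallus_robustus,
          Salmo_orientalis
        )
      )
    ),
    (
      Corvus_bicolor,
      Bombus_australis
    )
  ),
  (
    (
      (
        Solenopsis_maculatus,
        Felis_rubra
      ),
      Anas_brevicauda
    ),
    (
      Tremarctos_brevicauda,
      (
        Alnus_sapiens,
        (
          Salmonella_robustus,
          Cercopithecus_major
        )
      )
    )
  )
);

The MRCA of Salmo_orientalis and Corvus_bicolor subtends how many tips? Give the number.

The MRCA of Salmo_orientalis and Corvus_bicolor is the node subtending ((Tsuga_tricolor,(Pan_litoralis,(Gallus_robustus,Salmo_orientalis))),(Corvus_bicolor,Bombus_australis)).
That clade contains 6 terminal taxa: Bombus_australis, Corvus_bicolor, Gallus_robustus, Pan_litoralis, Salmo_orientalis, Tsuga_tricolor.

6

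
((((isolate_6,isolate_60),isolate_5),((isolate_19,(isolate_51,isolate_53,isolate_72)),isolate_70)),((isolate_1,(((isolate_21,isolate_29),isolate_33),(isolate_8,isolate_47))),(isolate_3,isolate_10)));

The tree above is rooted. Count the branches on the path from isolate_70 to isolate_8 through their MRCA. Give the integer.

8

The MRCA of isolate_70 and isolate_8 is the root of the tree.
From isolate_70 up to that node: 3 branches. From isolate_8 up to the same node: 5 branches. Total: 3 + 5 = 8.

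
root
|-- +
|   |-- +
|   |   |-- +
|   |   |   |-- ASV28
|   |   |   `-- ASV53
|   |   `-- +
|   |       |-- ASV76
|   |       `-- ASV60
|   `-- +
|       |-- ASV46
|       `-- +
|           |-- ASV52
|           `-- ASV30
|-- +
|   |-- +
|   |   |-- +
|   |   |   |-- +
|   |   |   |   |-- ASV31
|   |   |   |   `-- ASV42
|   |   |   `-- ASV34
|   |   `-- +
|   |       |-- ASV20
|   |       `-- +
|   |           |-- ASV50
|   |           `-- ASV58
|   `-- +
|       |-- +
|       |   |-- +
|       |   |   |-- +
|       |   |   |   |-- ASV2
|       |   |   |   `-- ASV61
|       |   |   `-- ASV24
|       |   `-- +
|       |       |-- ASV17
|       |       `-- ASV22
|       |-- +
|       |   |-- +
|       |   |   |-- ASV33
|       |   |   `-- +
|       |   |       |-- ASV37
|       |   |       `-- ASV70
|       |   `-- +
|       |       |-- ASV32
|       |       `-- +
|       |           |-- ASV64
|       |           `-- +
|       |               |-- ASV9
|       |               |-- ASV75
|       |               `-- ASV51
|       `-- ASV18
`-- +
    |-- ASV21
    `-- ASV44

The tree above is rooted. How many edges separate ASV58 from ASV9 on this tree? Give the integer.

10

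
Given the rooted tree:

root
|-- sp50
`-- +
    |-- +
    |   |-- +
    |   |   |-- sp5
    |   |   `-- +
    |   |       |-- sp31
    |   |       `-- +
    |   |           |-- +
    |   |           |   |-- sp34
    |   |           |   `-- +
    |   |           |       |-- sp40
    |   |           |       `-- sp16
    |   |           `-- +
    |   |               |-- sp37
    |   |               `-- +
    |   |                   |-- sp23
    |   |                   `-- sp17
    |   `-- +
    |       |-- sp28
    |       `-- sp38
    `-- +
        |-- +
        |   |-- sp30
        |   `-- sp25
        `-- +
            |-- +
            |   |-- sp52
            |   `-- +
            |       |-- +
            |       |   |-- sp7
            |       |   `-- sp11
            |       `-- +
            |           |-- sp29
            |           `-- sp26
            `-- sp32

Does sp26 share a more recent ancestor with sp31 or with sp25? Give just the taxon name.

sp25

The MRCA of sp26 and sp25 subtends ((sp30,sp25),((sp52,((sp7,sp11),(sp29,sp26))),sp32)) (8 taxa).
The MRCA of sp26 and sp31 subtends (((sp5,(sp31,((sp34,(sp40,sp16)),(sp37,(sp23,sp17))))),(sp28,sp38)),((sp30,sp25),((sp52,((sp7,sp11),(sp29,sp26))),sp32))) (18 taxa).
The first is nested inside the second, so sp26 shares a more recent common ancestor with sp25.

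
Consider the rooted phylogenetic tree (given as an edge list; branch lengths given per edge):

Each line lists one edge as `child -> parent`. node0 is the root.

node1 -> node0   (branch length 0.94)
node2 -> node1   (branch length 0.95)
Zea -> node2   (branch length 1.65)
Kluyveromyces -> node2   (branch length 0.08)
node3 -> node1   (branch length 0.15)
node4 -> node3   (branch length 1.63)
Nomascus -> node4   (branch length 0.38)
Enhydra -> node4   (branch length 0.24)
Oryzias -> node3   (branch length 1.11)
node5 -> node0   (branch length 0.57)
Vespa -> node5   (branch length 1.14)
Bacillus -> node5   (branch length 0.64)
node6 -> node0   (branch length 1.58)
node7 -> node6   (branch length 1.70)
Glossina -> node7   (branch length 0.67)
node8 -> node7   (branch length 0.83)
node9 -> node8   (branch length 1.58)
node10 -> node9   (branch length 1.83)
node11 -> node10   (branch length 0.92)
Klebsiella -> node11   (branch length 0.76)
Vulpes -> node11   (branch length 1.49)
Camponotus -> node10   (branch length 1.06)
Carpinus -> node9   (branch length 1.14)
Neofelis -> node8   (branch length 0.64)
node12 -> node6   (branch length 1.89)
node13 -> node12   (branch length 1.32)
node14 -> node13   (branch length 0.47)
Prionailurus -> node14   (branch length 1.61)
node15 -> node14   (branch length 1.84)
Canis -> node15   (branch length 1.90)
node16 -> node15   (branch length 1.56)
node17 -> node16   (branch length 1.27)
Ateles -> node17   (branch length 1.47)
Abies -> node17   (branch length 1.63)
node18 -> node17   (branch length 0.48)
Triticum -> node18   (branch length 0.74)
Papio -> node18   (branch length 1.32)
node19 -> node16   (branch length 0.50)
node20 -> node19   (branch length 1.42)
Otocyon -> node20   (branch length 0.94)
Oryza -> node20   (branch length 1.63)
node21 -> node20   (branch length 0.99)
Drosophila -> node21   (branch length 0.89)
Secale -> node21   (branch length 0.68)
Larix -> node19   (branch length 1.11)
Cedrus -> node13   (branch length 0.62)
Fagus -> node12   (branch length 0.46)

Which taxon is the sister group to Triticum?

Papio

Triticum attaches to the tree at the node subtending (Triticum,Papio).
The other lineage descending from that same node — the sister group — is the single tip Papio.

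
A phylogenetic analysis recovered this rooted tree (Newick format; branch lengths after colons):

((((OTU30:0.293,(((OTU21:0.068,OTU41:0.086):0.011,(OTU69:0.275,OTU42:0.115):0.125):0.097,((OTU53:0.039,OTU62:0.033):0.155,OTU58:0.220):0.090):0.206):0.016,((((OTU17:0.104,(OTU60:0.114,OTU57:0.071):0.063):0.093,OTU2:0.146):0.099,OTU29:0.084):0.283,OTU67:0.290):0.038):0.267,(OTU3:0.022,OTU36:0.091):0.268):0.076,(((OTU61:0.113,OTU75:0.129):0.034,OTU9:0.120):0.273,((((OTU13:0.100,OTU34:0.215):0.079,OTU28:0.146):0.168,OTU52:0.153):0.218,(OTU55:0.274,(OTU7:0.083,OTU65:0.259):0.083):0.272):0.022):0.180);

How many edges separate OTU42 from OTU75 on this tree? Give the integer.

The MRCA of OTU42 and OTU75 is the root of the tree.
From OTU42 up to that node: 7 branches. From OTU75 up to the same node: 4 branches. Total: 7 + 4 = 11.

11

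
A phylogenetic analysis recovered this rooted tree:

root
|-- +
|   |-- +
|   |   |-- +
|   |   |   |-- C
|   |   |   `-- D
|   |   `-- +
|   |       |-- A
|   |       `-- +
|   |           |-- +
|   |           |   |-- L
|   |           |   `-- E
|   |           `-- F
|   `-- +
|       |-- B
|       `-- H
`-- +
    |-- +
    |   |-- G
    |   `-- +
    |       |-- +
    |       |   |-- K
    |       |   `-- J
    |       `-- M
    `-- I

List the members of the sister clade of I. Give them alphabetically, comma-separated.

G, J, K, M

I attaches to the tree at the node subtending ((G,((K,J),M)),I).
The other lineage descending from that same node — the sister group — is (G,((K,J),M)); its 4 tips in alphabetical order are the answer.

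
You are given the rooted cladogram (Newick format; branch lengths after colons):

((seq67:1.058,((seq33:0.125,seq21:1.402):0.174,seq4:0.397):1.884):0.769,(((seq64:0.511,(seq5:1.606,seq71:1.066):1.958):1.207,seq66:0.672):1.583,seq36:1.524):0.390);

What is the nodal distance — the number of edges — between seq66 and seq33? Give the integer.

The MRCA of seq66 and seq33 is the root of the tree.
From seq66 up to that node: 3 branches. From seq33 up to the same node: 4 branches. Total: 3 + 4 = 7.

7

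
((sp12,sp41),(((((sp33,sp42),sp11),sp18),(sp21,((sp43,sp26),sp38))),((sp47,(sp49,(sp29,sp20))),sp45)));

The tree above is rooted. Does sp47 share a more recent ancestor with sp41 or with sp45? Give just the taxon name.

sp45

The MRCA of sp47 and sp45 subtends ((sp47,(sp49,(sp29,sp20))),sp45) (5 taxa).
The MRCA of sp47 and sp41 is the root, subtending the entire tree (15 taxa).
The first is nested inside the second, so sp47 shares a more recent common ancestor with sp45.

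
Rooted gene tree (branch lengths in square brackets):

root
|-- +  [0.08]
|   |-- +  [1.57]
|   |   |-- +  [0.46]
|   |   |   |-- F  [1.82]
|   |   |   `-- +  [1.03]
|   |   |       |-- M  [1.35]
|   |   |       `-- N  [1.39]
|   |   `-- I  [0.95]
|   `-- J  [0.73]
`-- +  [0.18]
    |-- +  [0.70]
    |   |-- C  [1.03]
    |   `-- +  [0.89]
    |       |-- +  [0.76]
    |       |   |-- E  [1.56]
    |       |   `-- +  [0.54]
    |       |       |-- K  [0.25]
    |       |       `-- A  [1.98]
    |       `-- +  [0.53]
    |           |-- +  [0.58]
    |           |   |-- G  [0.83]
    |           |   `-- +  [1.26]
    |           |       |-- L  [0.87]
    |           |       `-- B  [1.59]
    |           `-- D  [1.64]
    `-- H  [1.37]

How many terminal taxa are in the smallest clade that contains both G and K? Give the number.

7

The MRCA of G and K is the node subtending ((E,(K,A)),((G,(L,B)),D)).
That clade contains 7 terminal taxa: A, B, D, E, G, K, L.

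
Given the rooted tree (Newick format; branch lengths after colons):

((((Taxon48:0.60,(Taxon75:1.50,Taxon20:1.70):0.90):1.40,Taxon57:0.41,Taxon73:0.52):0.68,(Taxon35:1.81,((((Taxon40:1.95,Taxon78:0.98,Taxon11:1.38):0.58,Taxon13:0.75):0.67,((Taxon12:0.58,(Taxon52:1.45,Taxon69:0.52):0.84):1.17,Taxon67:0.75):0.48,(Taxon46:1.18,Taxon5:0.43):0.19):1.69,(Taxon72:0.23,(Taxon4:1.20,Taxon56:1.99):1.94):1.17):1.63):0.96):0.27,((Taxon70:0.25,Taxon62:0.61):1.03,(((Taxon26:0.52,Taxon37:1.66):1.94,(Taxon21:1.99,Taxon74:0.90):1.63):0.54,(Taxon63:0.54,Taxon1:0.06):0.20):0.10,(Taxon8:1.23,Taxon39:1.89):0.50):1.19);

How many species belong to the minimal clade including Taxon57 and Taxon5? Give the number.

19

The MRCA of Taxon57 and Taxon5 is the node subtending (((Taxon48,(Taxon75,Taxon20)),Taxon57,Taxon73),(Taxon35,((((Taxon40,Taxon78,Taxon11),Taxon13),((Taxon12,(Taxon52,Taxon69)),Taxon67),(Taxon46,Taxon5)),(Taxon72,(Taxon4,Taxon56))))).
That clade contains 19 terminal taxa: Taxon11, Taxon12, Taxon13, Taxon20, Taxon35, Taxon4, Taxon40, Taxon46, Taxon48, Taxon5, Taxon52, Taxon56, Taxon57, Taxon67, Taxon69, Taxon72, Taxon73, Taxon75, Taxon78.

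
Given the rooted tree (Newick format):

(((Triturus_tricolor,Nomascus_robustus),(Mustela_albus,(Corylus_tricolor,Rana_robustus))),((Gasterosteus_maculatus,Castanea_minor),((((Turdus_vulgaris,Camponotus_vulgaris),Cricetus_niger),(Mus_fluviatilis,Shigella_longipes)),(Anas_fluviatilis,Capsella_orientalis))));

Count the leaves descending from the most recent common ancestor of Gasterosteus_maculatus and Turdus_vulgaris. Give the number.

The MRCA of Gasterosteus_maculatus and Turdus_vulgaris is the node subtending ((Gasterosteus_maculatus,Castanea_minor),((((Turdus_vulgaris,Camponotus_vulgaris),Cricetus_niger),(Mus_fluviatilis,Shigella_longipes)),(Anas_fluviatilis,Capsella_orientalis))).
That clade contains 9 terminal taxa: Anas_fluviatilis, Camponotus_vulgaris, Capsella_orientalis, Castanea_minor, Cricetus_niger, Gasterosteus_maculatus, Mus_fluviatilis, Shigella_longipes, Turdus_vulgaris.

9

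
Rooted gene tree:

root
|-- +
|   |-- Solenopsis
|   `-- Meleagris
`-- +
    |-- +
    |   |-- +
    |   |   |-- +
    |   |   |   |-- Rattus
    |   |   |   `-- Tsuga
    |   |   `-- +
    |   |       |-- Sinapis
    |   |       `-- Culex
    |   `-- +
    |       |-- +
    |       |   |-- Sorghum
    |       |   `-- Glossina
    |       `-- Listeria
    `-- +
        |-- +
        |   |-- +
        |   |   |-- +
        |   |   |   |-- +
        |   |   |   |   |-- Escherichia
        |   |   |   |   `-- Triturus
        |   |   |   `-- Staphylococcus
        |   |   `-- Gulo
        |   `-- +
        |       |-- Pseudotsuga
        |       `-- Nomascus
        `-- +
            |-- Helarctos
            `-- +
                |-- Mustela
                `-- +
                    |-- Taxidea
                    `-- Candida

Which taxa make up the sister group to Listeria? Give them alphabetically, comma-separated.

Glossina, Sorghum

Listeria attaches to the tree at the node subtending ((Sorghum,Glossina),Listeria).
The other lineage descending from that same node — the sister group — is (Sorghum,Glossina); its 2 tips in alphabetical order are the answer.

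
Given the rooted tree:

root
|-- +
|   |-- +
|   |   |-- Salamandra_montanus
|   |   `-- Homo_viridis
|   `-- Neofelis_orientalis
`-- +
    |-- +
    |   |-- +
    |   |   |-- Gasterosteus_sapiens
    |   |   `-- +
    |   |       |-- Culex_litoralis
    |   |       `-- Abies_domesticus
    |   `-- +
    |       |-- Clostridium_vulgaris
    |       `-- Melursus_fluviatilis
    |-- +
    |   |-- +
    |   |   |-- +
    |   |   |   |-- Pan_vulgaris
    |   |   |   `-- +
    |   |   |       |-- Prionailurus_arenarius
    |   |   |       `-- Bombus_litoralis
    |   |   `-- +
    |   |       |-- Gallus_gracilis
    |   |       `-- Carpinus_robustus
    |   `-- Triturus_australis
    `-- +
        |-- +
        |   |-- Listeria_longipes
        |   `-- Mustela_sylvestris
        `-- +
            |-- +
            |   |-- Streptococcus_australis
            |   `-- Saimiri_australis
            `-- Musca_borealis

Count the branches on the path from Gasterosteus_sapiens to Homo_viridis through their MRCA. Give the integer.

The MRCA of Gasterosteus_sapiens and Homo_viridis is the root of the tree.
From Gasterosteus_sapiens up to that node: 4 branches. From Homo_viridis up to the same node: 3 branches. Total: 4 + 3 = 7.

7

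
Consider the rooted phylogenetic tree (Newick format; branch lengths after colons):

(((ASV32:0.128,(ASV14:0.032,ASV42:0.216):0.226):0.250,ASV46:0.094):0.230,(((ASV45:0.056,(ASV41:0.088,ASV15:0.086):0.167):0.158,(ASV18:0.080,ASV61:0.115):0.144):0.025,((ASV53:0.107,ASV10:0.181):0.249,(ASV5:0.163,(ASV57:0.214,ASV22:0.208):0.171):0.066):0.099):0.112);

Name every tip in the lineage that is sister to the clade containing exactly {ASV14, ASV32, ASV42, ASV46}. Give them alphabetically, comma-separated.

The clade containing exactly {ASV14, ASV32, ASV42, ASV46} attaches directly to the root of the tree.
The other lineage descending from that same node — the sister group — is (((ASV45,(ASV41,ASV15)),(ASV18,ASV61)),((ASV53,ASV10),(ASV5,(ASV57,ASV22)))); its 10 tips in alphabetical order are the answer.

ASV10, ASV15, ASV18, ASV22, ASV41, ASV45, ASV5, ASV53, ASV57, ASV61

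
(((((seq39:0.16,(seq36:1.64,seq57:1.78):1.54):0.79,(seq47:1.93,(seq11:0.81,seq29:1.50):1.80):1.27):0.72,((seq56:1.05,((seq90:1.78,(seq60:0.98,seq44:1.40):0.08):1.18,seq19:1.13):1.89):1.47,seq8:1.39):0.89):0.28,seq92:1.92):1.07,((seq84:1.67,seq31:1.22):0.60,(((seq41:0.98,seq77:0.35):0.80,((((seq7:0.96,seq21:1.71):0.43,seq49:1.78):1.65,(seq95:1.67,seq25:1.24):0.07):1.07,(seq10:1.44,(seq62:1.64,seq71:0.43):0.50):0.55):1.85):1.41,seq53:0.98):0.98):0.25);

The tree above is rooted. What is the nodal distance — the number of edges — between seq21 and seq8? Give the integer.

12

The MRCA of seq21 and seq8 is the root of the tree.
From seq21 up to that node: 8 branches. From seq8 up to the same node: 4 branches. Total: 8 + 4 = 12.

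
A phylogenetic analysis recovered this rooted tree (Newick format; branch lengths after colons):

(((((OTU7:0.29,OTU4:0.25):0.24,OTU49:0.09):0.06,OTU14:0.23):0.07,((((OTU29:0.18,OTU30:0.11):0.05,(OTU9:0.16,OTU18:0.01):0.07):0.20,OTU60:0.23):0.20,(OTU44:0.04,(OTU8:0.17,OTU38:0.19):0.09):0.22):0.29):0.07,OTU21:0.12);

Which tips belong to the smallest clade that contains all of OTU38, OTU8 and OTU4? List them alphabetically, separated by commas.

OTU14, OTU18, OTU29, OTU30, OTU38, OTU4, OTU44, OTU49, OTU60, OTU7, OTU8, OTU9

Tracing OTU38: it sits inside (OTU8,OTU38).
Tracing OTU8: it sits inside (OTU8,OTU38).
Tracing OTU4: it sits inside (OTU7,OTU4).
The smallest clade enclosing all 3 is ((((OTU7,OTU4),OTU49),OTU14),((((OTU29,OTU30),(OTU9,OTU18)),OTU60),(OTU44,(OTU8,OTU38)))); the answer is its 12 terminal taxa in alphabetical order.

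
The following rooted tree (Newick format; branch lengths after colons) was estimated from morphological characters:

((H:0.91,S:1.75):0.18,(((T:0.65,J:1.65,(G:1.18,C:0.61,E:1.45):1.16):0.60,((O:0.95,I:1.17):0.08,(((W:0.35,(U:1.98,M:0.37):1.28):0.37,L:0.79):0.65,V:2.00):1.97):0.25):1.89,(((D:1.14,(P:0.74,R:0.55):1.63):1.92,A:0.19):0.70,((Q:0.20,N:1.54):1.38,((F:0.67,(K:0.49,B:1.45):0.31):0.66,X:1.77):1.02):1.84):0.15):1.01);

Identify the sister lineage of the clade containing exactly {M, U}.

The clade containing exactly {M, U} attaches to the tree at the node subtending (W,(U,M)).
The other lineage descending from that same node — the sister group — is the single tip W.

W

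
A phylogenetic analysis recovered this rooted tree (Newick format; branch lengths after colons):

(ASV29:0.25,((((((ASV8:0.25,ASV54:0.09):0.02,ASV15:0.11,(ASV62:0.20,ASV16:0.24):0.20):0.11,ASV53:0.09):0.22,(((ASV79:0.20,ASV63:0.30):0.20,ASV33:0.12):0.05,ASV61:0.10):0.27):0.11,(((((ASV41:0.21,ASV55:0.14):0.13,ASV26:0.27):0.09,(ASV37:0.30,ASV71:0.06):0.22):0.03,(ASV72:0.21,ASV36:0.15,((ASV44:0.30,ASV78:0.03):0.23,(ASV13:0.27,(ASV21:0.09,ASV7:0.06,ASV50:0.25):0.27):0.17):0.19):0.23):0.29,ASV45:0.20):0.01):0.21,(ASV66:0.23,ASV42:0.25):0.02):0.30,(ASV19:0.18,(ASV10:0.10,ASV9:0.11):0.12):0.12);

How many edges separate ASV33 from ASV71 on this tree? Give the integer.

9

The MRCA of ASV33 and ASV71 is the node subtending (((((ASV8,ASV54),ASV15,(ASV62,ASV16)),ASV53),(((ASV79,ASV63),ASV33),ASV61)),(((((ASV41,ASV55),ASV26),(ASV37,ASV71)),(ASV72,ASV36,((ASV44,ASV78),(ASV13,(ASV21,ASV7,ASV50))))),ASV45)).
From ASV33 up to that node: 4 branches. From ASV71 up to the same node: 5 branches. Total: 4 + 5 = 9.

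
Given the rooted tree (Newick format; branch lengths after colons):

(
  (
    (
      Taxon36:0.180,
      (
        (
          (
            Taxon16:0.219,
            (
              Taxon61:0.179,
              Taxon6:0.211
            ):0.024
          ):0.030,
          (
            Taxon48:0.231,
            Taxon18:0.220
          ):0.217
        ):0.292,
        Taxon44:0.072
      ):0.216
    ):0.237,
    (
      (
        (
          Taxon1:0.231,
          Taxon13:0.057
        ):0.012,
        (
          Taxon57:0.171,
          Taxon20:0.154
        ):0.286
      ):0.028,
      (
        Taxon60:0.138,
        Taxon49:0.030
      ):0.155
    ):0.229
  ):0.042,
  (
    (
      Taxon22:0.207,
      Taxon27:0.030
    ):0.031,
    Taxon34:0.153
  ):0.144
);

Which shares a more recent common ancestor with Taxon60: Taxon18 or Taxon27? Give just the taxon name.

Taxon18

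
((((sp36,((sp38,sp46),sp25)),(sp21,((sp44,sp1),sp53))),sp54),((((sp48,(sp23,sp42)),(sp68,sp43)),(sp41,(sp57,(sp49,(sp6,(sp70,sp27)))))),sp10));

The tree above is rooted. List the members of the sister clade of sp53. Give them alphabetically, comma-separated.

sp53 attaches to the tree at the node subtending ((sp44,sp1),sp53).
The other lineage descending from that same node — the sister group — is (sp44,sp1); its 2 tips in alphabetical order are the answer.

sp1, sp44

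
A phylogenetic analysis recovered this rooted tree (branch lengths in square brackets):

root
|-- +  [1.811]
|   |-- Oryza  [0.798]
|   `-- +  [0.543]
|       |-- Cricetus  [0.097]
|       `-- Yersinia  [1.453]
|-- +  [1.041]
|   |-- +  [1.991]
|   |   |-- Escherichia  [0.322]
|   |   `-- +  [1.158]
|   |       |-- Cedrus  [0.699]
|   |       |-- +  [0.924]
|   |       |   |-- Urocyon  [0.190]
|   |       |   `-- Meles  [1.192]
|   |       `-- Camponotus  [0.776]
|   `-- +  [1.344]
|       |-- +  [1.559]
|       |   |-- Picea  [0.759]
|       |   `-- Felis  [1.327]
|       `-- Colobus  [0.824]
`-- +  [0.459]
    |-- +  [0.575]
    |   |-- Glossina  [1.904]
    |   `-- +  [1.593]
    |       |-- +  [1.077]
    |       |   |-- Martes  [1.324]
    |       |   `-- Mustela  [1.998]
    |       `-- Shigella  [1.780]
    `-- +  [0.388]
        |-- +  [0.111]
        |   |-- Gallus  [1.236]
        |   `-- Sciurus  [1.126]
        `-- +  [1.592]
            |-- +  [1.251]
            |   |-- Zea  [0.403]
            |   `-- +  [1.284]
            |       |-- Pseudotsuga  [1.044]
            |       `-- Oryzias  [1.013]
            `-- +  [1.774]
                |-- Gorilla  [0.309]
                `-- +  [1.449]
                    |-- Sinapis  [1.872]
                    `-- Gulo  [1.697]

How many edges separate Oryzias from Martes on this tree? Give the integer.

The MRCA of Oryzias and Martes is the node subtending ((Glossina,((Martes,Mustela),Shigella)),((Gallus,Sciurus),((Zea,(Pseudotsuga,Oryzias)),(Gorilla,(Sinapis,Gulo))))).
From Oryzias up to that node: 5 branches. From Martes up to the same node: 4 branches. Total: 5 + 4 = 9.

9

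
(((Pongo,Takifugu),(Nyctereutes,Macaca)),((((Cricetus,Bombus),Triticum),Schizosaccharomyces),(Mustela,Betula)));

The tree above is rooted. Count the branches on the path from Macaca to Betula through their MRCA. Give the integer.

6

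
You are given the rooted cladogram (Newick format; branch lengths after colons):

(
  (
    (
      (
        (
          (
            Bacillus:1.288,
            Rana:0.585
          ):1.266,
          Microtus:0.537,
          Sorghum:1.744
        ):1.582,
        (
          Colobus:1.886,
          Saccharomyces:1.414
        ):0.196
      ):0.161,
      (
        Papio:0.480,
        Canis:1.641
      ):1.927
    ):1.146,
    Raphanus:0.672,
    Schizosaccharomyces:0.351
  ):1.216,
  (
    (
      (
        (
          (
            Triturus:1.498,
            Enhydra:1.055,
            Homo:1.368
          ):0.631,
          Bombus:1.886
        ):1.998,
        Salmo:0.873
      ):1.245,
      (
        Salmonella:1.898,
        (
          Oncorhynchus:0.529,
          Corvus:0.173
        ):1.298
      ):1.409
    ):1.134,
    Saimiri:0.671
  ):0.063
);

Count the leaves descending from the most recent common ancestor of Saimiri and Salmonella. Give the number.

9

The MRCA of Saimiri and Salmonella is the node subtending (((((Triturus,Enhydra,Homo),Bombus),Salmo),(Salmonella,(Oncorhynchus,Corvus))),Saimiri).
That clade contains 9 terminal taxa: Bombus, Corvus, Enhydra, Homo, Oncorhynchus, Saimiri, Salmo, Salmonella, Triturus.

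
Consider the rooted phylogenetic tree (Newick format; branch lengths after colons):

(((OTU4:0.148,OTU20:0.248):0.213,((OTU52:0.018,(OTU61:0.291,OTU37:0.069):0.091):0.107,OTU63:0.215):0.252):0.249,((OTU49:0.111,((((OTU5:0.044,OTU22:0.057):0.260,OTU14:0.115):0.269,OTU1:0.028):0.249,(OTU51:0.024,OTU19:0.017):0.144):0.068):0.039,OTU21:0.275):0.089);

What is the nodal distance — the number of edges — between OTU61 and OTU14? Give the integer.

11

The MRCA of OTU61 and OTU14 is the root of the tree.
From OTU61 up to that node: 5 branches. From OTU14 up to the same node: 6 branches. Total: 5 + 6 = 11.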